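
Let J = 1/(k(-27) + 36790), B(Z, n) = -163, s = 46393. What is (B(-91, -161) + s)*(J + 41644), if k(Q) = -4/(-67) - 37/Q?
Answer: 128133169046107710/66555697 ≈ 1.9252e+9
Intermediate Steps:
k(Q) = 4/67 - 37/Q (k(Q) = -4*(-1/67) - 37/Q = 4/67 - 37/Q)
J = 1809/66555697 (J = 1/((4/67 - 37/(-27)) + 36790) = 1/((4/67 - 37*(-1/27)) + 36790) = 1/((4/67 + 37/27) + 36790) = 1/(2587/1809 + 36790) = 1/(66555697/1809) = 1809/66555697 ≈ 2.7180e-5)
(B(-91, -161) + s)*(J + 41644) = (-163 + 46393)*(1809/66555697 + 41644) = 46230*(2771645447677/66555697) = 128133169046107710/66555697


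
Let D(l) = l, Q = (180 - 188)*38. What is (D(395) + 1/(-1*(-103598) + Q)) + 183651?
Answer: 19010847525/103294 ≈ 1.8405e+5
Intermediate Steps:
Q = -304 (Q = -8*38 = -304)
(D(395) + 1/(-1*(-103598) + Q)) + 183651 = (395 + 1/(-1*(-103598) - 304)) + 183651 = (395 + 1/(103598 - 304)) + 183651 = (395 + 1/103294) + 183651 = 40801131/103294 + 183651 = 19010847525/103294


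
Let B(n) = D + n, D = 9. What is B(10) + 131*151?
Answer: 19800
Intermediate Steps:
B(n) = 9 + n
B(10) + 131*151 = (9 + 10) + 131*151 = 19 + 19781 = 19800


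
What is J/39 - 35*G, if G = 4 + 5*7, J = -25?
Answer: -53260/39 ≈ -1365.6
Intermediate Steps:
G = 39 (G = 4 + 35 = 39)
J/39 - 35*G = -25/39 - 35*39 = -25*1/39 - 1365 = -25/39 - 1365 = -53260/39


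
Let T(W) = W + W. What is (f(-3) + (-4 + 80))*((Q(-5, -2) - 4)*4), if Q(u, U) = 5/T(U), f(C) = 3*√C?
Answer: -1596 - 63*I*√3 ≈ -1596.0 - 109.12*I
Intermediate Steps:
T(W) = 2*W
Q(u, U) = 5/(2*U) (Q(u, U) = 5/((2*U)) = 5*(1/(2*U)) = 5/(2*U))
(f(-3) + (-4 + 80))*((Q(-5, -2) - 4)*4) = (3*√(-3) + (-4 + 80))*(((5/2)/(-2) - 4)*4) = (3*(I*√3) + 76)*(((5/2)*(-½) - 4)*4) = (3*I*√3 + 76)*((-5/4 - 4)*4) = (76 + 3*I*√3)*(-21/4*4) = (76 + 3*I*√3)*(-21) = -1596 - 63*I*√3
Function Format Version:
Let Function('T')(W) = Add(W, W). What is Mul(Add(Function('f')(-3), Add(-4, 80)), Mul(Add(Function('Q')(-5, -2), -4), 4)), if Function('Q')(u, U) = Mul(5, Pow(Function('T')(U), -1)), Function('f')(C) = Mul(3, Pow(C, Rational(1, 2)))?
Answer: Add(-1596, Mul(-63, I, Pow(3, Rational(1, 2)))) ≈ Add(-1596.0, Mul(-109.12, I))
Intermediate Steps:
Function('T')(W) = Mul(2, W)
Function('Q')(u, U) = Mul(Rational(5, 2), Pow(U, -1)) (Function('Q')(u, U) = Mul(5, Pow(Mul(2, U), -1)) = Mul(5, Mul(Rational(1, 2), Pow(U, -1))) = Mul(Rational(5, 2), Pow(U, -1)))
Mul(Add(Function('f')(-3), Add(-4, 80)), Mul(Add(Function('Q')(-5, -2), -4), 4)) = Mul(Add(Mul(3, Pow(-3, Rational(1, 2))), Add(-4, 80)), Mul(Add(Mul(Rational(5, 2), Pow(-2, -1)), -4), 4)) = Mul(Add(Mul(3, Mul(I, Pow(3, Rational(1, 2)))), 76), Mul(Add(Mul(Rational(5, 2), Rational(-1, 2)), -4), 4)) = Mul(Add(Mul(3, I, Pow(3, Rational(1, 2))), 76), Mul(Add(Rational(-5, 4), -4), 4)) = Mul(Add(76, Mul(3, I, Pow(3, Rational(1, 2)))), Mul(Rational(-21, 4), 4)) = Mul(Add(76, Mul(3, I, Pow(3, Rational(1, 2)))), -21) = Add(-1596, Mul(-63, I, Pow(3, Rational(1, 2))))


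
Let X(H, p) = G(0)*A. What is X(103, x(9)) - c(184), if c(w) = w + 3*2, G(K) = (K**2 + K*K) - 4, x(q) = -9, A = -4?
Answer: -174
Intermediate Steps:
G(K) = -4 + 2*K**2 (G(K) = (K**2 + K**2) - 4 = 2*K**2 - 4 = -4 + 2*K**2)
X(H, p) = 16 (X(H, p) = (-4 + 2*0**2)*(-4) = (-4 + 2*0)*(-4) = (-4 + 0)*(-4) = -4*(-4) = 16)
c(w) = 6 + w (c(w) = w + 6 = 6 + w)
X(103, x(9)) - c(184) = 16 - (6 + 184) = 16 - 1*190 = 16 - 190 = -174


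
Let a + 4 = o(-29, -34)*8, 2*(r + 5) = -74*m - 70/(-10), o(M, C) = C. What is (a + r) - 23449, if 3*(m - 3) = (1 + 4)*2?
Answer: -143765/6 ≈ -23961.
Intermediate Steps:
m = 19/3 (m = 3 + ((1 + 4)*2)/3 = 3 + (5*2)/3 = 3 + (⅓)*10 = 3 + 10/3 = 19/3 ≈ 6.3333)
r = -1415/6 (r = -5 + (-74*19/3 - 70/(-10))/2 = -5 + (-1406/3 - 70*(-⅒))/2 = -5 + (-1406/3 + 7)/2 = -5 + (½)*(-1385/3) = -5 - 1385/6 = -1415/6 ≈ -235.83)
a = -276 (a = -4 - 34*8 = -4 - 272 = -276)
(a + r) - 23449 = (-276 - 1415/6) - 23449 = -3071/6 - 23449 = -143765/6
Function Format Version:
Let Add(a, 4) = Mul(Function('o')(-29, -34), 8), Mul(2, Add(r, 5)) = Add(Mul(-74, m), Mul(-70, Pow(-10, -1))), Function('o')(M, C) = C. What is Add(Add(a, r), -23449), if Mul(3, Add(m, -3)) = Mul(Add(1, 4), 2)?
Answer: Rational(-143765, 6) ≈ -23961.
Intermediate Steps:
m = Rational(19, 3) (m = Add(3, Mul(Rational(1, 3), Mul(Add(1, 4), 2))) = Add(3, Mul(Rational(1, 3), Mul(5, 2))) = Add(3, Mul(Rational(1, 3), 10)) = Add(3, Rational(10, 3)) = Rational(19, 3) ≈ 6.3333)
r = Rational(-1415, 6) (r = Add(-5, Mul(Rational(1, 2), Add(Mul(-74, Rational(19, 3)), Mul(-70, Pow(-10, -1))))) = Add(-5, Mul(Rational(1, 2), Add(Rational(-1406, 3), Mul(-70, Rational(-1, 10))))) = Add(-5, Mul(Rational(1, 2), Add(Rational(-1406, 3), 7))) = Add(-5, Mul(Rational(1, 2), Rational(-1385, 3))) = Add(-5, Rational(-1385, 6)) = Rational(-1415, 6) ≈ -235.83)
a = -276 (a = Add(-4, Mul(-34, 8)) = Add(-4, -272) = -276)
Add(Add(a, r), -23449) = Add(Add(-276, Rational(-1415, 6)), -23449) = Add(Rational(-3071, 6), -23449) = Rational(-143765, 6)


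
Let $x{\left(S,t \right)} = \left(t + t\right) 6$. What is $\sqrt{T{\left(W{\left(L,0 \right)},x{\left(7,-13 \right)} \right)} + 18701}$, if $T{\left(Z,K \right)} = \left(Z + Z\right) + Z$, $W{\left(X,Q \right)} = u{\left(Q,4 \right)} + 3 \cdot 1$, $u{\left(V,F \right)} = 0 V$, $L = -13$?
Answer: $\sqrt{18710} \approx 136.78$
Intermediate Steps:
$u{\left(V,F \right)} = 0$
$x{\left(S,t \right)} = 12 t$ ($x{\left(S,t \right)} = 2 t 6 = 12 t$)
$W{\left(X,Q \right)} = 3$ ($W{\left(X,Q \right)} = 0 + 3 \cdot 1 = 0 + 3 = 3$)
$T{\left(Z,K \right)} = 3 Z$ ($T{\left(Z,K \right)} = 2 Z + Z = 3 Z$)
$\sqrt{T{\left(W{\left(L,0 \right)},x{\left(7,-13 \right)} \right)} + 18701} = \sqrt{3 \cdot 3 + 18701} = \sqrt{9 + 18701} = \sqrt{18710}$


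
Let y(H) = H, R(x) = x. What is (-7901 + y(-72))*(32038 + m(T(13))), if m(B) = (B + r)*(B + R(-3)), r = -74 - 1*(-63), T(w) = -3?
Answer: -256108706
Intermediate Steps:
r = -11 (r = -74 + 63 = -11)
m(B) = (-11 + B)*(-3 + B) (m(B) = (B - 11)*(B - 3) = (-11 + B)*(-3 + B))
(-7901 + y(-72))*(32038 + m(T(13))) = (-7901 - 72)*(32038 + (33 + (-3)² - 14*(-3))) = -7973*(32038 + (33 + 9 + 42)) = -7973*(32038 + 84) = -7973*32122 = -256108706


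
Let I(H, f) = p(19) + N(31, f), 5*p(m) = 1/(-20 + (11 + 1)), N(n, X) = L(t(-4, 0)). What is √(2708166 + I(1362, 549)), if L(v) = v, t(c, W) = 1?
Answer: √1083266790/20 ≈ 1645.7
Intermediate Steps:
N(n, X) = 1
p(m) = -1/40 (p(m) = 1/(5*(-20 + (11 + 1))) = 1/(5*(-20 + 12)) = (⅕)/(-8) = (⅕)*(-⅛) = -1/40)
I(H, f) = 39/40 (I(H, f) = -1/40 + 1 = 39/40)
√(2708166 + I(1362, 549)) = √(2708166 + 39/40) = √(108326679/40) = √1083266790/20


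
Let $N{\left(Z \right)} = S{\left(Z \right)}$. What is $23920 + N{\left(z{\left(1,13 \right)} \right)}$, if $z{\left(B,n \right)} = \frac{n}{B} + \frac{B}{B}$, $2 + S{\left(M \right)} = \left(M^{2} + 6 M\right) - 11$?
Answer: $24187$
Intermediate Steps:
$S{\left(M \right)} = -13 + M^{2} + 6 M$ ($S{\left(M \right)} = -2 - \left(11 - M^{2} - 6 M\right) = -2 + \left(-11 + M^{2} + 6 M\right) = -13 + M^{2} + 6 M$)
$z{\left(B,n \right)} = 1 + \frac{n}{B}$ ($z{\left(B,n \right)} = \frac{n}{B} + 1 = 1 + \frac{n}{B}$)
$N{\left(Z \right)} = -13 + Z^{2} + 6 Z$
$23920 + N{\left(z{\left(1,13 \right)} \right)} = 23920 + \left(-13 + \left(\frac{1 + 13}{1}\right)^{2} + 6 \frac{1 + 13}{1}\right) = 23920 + \left(-13 + \left(1 \cdot 14\right)^{2} + 6 \cdot 1 \cdot 14\right) = 23920 + \left(-13 + 14^{2} + 6 \cdot 14\right) = 23920 + \left(-13 + 196 + 84\right) = 23920 + 267 = 24187$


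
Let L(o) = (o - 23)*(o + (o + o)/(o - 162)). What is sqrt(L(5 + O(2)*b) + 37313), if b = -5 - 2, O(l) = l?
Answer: sqrt(13572745)/19 ≈ 193.90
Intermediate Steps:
b = -7
L(o) = (-23 + o)*(o + 2*o/(-162 + o)) (L(o) = (-23 + o)*(o + (2*o)/(-162 + o)) = (-23 + o)*(o + 2*o/(-162 + o)))
sqrt(L(5 + O(2)*b) + 37313) = sqrt((5 + 2*(-7))*(3680 + (5 + 2*(-7))**2 - 183*(5 + 2*(-7)))/(-162 + (5 + 2*(-7))) + 37313) = sqrt((5 - 14)*(3680 + (5 - 14)**2 - 183*(5 - 14))/(-162 + (5 - 14)) + 37313) = sqrt(-9*(3680 + (-9)**2 - 183*(-9))/(-162 - 9) + 37313) = sqrt(-9*(3680 + 81 + 1647)/(-171) + 37313) = sqrt(-9*(-1/171)*5408 + 37313) = sqrt(5408/19 + 37313) = sqrt(714355/19) = sqrt(13572745)/19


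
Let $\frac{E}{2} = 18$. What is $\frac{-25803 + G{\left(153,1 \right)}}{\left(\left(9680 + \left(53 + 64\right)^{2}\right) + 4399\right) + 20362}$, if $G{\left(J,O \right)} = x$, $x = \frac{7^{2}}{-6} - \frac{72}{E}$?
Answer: $- \frac{154879}{288780} \approx -0.53632$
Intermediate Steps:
$E = 36$ ($E = 2 \cdot 18 = 36$)
$x = - \frac{61}{6}$ ($x = \frac{7^{2}}{-6} - \frac{72}{36} = 49 \left(- \frac{1}{6}\right) - 2 = - \frac{49}{6} - 2 = - \frac{61}{6} \approx -10.167$)
$G{\left(J,O \right)} = - \frac{61}{6}$
$\frac{-25803 + G{\left(153,1 \right)}}{\left(\left(9680 + \left(53 + 64\right)^{2}\right) + 4399\right) + 20362} = \frac{-25803 - \frac{61}{6}}{\left(\left(9680 + \left(53 + 64\right)^{2}\right) + 4399\right) + 20362} = - \frac{154879}{6 \left(\left(\left(9680 + 117^{2}\right) + 4399\right) + 20362\right)} = - \frac{154879}{6 \left(\left(\left(9680 + 13689\right) + 4399\right) + 20362\right)} = - \frac{154879}{6 \left(\left(23369 + 4399\right) + 20362\right)} = - \frac{154879}{6 \left(27768 + 20362\right)} = - \frac{154879}{6 \cdot 48130} = \left(- \frac{154879}{6}\right) \frac{1}{48130} = - \frac{154879}{288780}$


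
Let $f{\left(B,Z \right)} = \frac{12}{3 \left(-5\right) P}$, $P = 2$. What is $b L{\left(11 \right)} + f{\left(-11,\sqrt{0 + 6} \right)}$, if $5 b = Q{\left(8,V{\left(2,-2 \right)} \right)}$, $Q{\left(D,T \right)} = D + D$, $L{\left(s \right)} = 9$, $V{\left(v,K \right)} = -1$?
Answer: $\frac{142}{5} \approx 28.4$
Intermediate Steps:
$Q{\left(D,T \right)} = 2 D$
$f{\left(B,Z \right)} = - \frac{2}{5}$ ($f{\left(B,Z \right)} = \frac{12}{3 \left(-5\right) 2} = \frac{12}{\left(-15\right) 2} = \frac{12}{-30} = 12 \left(- \frac{1}{30}\right) = - \frac{2}{5}$)
$b = \frac{16}{5}$ ($b = \frac{2 \cdot 8}{5} = \frac{1}{5} \cdot 16 = \frac{16}{5} \approx 3.2$)
$b L{\left(11 \right)} + f{\left(-11,\sqrt{0 + 6} \right)} = \frac{16}{5} \cdot 9 - \frac{2}{5} = \frac{144}{5} - \frac{2}{5} = \frac{142}{5}$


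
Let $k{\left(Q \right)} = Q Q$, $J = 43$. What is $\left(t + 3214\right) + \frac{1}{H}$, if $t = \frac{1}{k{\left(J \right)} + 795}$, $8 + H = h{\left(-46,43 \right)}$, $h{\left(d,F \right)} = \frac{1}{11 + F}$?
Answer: $\frac{3662416351}{1139564} \approx 3213.9$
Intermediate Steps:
$k{\left(Q \right)} = Q^{2}$
$H = - \frac{431}{54}$ ($H = -8 + \frac{1}{11 + 43} = -8 + \frac{1}{54} = - \frac{431}{54} \approx -7.9815$)
$t = \frac{1}{2644}$ ($t = \frac{1}{43^{2} + 795} = \frac{1}{1849 + 795} = \frac{1}{2644} \approx 0.00037821$)
$\left(t + 3214\right) + \frac{1}{H} = \left(\frac{1}{2644} + 3214\right) + \frac{1}{- \frac{431}{54}} = \frac{8497817}{2644} - \frac{54}{431} = \frac{3662416351}{1139564}$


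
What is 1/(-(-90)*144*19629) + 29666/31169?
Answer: 7546788356609/7929139260960 ≈ 0.95178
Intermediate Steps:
1/(-(-90)*144*19629) + 29666/31169 = (1/19629)/(-90*(-144)) + 29666*(1/31169) = (1/19629)/12960 + 29666/31169 = (1/12960)*(1/19629) + 29666/31169 = 1/254391840 + 29666/31169 = 7546788356609/7929139260960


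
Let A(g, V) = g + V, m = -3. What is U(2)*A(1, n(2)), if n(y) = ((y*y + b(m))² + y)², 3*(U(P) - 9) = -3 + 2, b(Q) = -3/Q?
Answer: 18980/3 ≈ 6326.7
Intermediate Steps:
U(P) = 26/3 (U(P) = 9 + (-3 + 2)/3 = 9 + (⅓)*(-1) = 9 - ⅓ = 26/3)
n(y) = (y + (1 + y²)²)² (n(y) = ((y*y - 3/(-3))² + y)² = ((y² - 3*(-⅓))² + y)² = ((y² + 1)² + y)² = ((1 + y²)² + y)² = (y + (1 + y²)²)²)
A(g, V) = V + g
U(2)*A(1, n(2)) = 26*((2 + (1 + 2²)²)² + 1)/3 = 26*((2 + (1 + 4)²)² + 1)/3 = 26*((2 + 5²)² + 1)/3 = 26*((2 + 25)² + 1)/3 = 26*(27² + 1)/3 = 26*(729 + 1)/3 = (26/3)*730 = 18980/3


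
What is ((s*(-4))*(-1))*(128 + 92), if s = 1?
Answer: 880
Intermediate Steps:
((s*(-4))*(-1))*(128 + 92) = ((1*(-4))*(-1))*(128 + 92) = -4*(-1)*220 = 4*220 = 880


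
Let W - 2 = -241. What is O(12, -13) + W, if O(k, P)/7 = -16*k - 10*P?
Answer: -673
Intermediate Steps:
O(k, P) = -112*k - 70*P (O(k, P) = 7*(-16*k - 10*P) = -112*k - 70*P)
W = -239 (W = 2 - 241 = -239)
O(12, -13) + W = (-112*12 - 70*(-13)) - 239 = (-1344 + 910) - 239 = -434 - 239 = -673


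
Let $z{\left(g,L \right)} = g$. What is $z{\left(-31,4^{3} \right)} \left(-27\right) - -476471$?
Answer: $477308$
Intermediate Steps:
$z{\left(-31,4^{3} \right)} \left(-27\right) - -476471 = \left(-31\right) \left(-27\right) - -476471 = 837 + 476471 = 477308$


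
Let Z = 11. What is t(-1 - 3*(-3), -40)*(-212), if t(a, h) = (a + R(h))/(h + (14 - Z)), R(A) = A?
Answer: -6784/37 ≈ -183.35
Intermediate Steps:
t(a, h) = (a + h)/(3 + h) (t(a, h) = (a + h)/(h + (14 - 1*11)) = (a + h)/(h + (14 - 11)) = (a + h)/(h + 3) = (a + h)/(3 + h))
t(-1 - 3*(-3), -40)*(-212) = (((-1 - 3*(-3)) - 40)/(3 - 40))*(-212) = (((-1 + 9) - 40)/(-37))*(-212) = -(8 - 40)/37*(-212) = -1/37*(-32)*(-212) = (32/37)*(-212) = -6784/37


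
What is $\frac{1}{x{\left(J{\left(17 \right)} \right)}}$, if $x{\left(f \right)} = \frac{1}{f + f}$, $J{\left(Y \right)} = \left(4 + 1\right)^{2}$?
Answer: $50$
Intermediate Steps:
$J{\left(Y \right)} = 25$ ($J{\left(Y \right)} = 5^{2} = 25$)
$x{\left(f \right)} = \frac{1}{2 f}$
$\frac{1}{x{\left(J{\left(17 \right)} \right)}} = \frac{1}{\frac{1}{2} \cdot \frac{1}{25}} = \frac{1}{\frac{1}{50}} = 50$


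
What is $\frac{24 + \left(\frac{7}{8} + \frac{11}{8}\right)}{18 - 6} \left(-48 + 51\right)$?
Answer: $\frac{105}{16} \approx 6.5625$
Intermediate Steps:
$\frac{24 + \left(\frac{7}{8} + \frac{11}{8}\right)}{18 - 6} \left(-48 + 51\right) = \frac{24 + \left(7 \cdot \frac{1}{8} + 11 \cdot \frac{1}{8}\right)}{12} \cdot 3 = \left(24 + \left(\frac{7}{8} + \frac{11}{8}\right)\right) \frac{1}{12} \cdot 3 = \left(24 + \frac{9}{4}\right) \frac{1}{12} \cdot 3 = \frac{105}{4} \cdot \frac{1}{12} \cdot 3 = \frac{35}{16} \cdot 3 = \frac{105}{16}$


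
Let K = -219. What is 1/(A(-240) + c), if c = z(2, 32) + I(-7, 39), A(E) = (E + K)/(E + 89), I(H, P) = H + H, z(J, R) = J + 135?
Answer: 151/19032 ≈ 0.0079340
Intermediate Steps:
z(J, R) = 135 + J
I(H, P) = 2*H
A(E) = (-219 + E)/(89 + E) (A(E) = (E - 219)/(E + 89) = (-219 + E)/(89 + E))
c = 123 (c = (135 + 2) + 2*(-7) = 137 - 14 = 123)
1/(A(-240) + c) = 1/((-219 - 240)/(89 - 240) + 123) = 1/(-459/(-151) + 123) = 1/(-1/151*(-459) + 123) = 1/(459/151 + 123) = 1/(19032/151) = 151/19032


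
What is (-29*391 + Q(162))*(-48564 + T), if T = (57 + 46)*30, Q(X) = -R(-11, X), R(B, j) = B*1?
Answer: 515129472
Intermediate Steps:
R(B, j) = B
Q(X) = 11 (Q(X) = -1*(-11) = 11)
T = 3090 (T = 103*30 = 3090)
(-29*391 + Q(162))*(-48564 + T) = (-29*391 + 11)*(-48564 + 3090) = (-11339 + 11)*(-45474) = -11328*(-45474) = 515129472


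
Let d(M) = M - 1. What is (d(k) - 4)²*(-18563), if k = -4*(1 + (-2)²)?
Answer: -11601875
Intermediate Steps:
k = -20 (k = -4*(1 + 4) = -4*5 = -20)
d(M) = -1 + M
(d(k) - 4)²*(-18563) = ((-1 - 20) - 4)²*(-18563) = (-21 - 4)²*(-18563) = (-25)²*(-18563) = 625*(-18563) = -11601875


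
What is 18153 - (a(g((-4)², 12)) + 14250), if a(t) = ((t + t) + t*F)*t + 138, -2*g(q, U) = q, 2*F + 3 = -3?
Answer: 3829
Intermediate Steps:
F = -3 (F = -3/2 + (½)*(-3) = -3/2 - 3/2 = -3)
g(q, U) = -q/2
a(t) = 138 - t² (a(t) = ((t + t) + t*(-3))*t + 138 = (2*t - 3*t)*t + 138 = (-t)*t + 138 = -t² + 138 = 138 - t²)
18153 - (a(g((-4)², 12)) + 14250) = 18153 - ((138 - (-½*(-4)²)²) + 14250) = 18153 - ((138 - (-½*16)²) + 14250) = 18153 - ((138 - 1*(-8)²) + 14250) = 18153 - ((138 - 1*64) + 14250) = 18153 - ((138 - 64) + 14250) = 18153 - (74 + 14250) = 18153 - 1*14324 = 18153 - 14324 = 3829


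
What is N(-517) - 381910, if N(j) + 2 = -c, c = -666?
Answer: -381246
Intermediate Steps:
N(j) = 664 (N(j) = -2 - 1*(-666) = -2 + 666 = 664)
N(-517) - 381910 = 664 - 381910 = -381246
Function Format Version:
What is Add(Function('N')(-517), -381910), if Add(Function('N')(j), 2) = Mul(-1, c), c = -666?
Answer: -381246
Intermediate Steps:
Function('N')(j) = 664 (Function('N')(j) = Add(-2, Mul(-1, -666)) = Add(-2, 666) = 664)
Add(Function('N')(-517), -381910) = Add(664, -381910) = -381246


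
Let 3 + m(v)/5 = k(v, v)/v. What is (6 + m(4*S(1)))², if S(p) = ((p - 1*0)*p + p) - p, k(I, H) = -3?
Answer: 2601/16 ≈ 162.56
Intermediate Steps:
S(p) = p² (S(p) = ((p + 0)*p + p) - p = (p*p + p) - p = (p² + p) - p = (p + p²) - p = p²)
m(v) = -15 - 15/v (m(v) = -15 + 5*(-3/v) = -15 - 15/v)
(6 + m(4*S(1)))² = (6 + (-15 - 15/(4*1²)))² = (6 + (-15 - 15/(4*1)))² = (6 + (-15 - 15/4))² = (6 - 75/4)² = (-51/4)² = 2601/16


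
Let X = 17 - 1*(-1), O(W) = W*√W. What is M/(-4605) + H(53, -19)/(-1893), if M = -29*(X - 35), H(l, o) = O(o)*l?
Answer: -493/4605 + 1007*I*√19/1893 ≈ -0.10706 + 2.3188*I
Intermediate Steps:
O(W) = W^(3/2)
X = 18 (X = 17 + 1 = 18)
H(l, o) = l*o^(3/2) (H(l, o) = o^(3/2)*l = l*o^(3/2))
M = 493 (M = -29*(18 - 35) = -29*(-17) = 493)
M/(-4605) + H(53, -19)/(-1893) = 493/(-4605) + (53*(-19)^(3/2))/(-1893) = 493*(-1/4605) + (53*(-19*I*√19))*(-1/1893) = -493/4605 - 1007*I*√19*(-1/1893) = -493/4605 + 1007*I*√19/1893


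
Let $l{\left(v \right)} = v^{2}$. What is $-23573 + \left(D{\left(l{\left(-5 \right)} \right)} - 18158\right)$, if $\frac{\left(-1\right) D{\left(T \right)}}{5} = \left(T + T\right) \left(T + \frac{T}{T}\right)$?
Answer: $-48231$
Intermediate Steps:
$D{\left(T \right)} = - 10 T \left(1 + T\right)$ ($D{\left(T \right)} = - 5 \left(T + T\right) \left(T + \frac{T}{T}\right) = - 5 \cdot 2 T \left(T + 1\right) = - 5 \cdot 2 T \left(1 + T\right) = - 10 T \left(1 + T\right)$)
$-23573 + \left(D{\left(l{\left(-5 \right)} \right)} - 18158\right) = -23573 - \left(18158 + 10 \left(-5\right)^{2} \left(1 + \left(-5\right)^{2}\right)\right) = -23573 - \left(18158 + 250 \left(1 + 25\right)\right) = -23573 - \left(18158 + 250 \cdot 26\right) = -23573 - 24658 = -48231$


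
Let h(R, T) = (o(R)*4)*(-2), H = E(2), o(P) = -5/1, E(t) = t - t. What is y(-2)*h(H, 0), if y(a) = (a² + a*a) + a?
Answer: 240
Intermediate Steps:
E(t) = 0
o(P) = -5 (o(P) = -5*1 = -5)
H = 0
y(a) = a + 2*a² (y(a) = (a² + a²) + a = 2*a² + a = a + 2*a²)
h(R, T) = 40 (h(R, T) = -5*4*(-2) = -20*(-2) = 40)
y(-2)*h(H, 0) = -2*(1 + 2*(-2))*40 = -2*(1 - 4)*40 = -2*(-3)*40 = 6*40 = 240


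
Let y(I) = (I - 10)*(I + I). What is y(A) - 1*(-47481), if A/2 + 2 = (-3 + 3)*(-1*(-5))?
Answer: 47593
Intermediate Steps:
A = -4 (A = -4 + 2*((-3 + 3)*(-1*(-5))) = -4 + 2*(0*5) = -4 + 2*0 = -4 + 0 = -4)
y(I) = 2*I*(-10 + I) (y(I) = (-10 + I)*(2*I) = 2*I*(-10 + I))
y(A) - 1*(-47481) = 2*(-4)*(-10 - 4) - 1*(-47481) = 2*(-4)*(-14) + 47481 = 112 + 47481 = 47593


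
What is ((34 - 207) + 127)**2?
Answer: 2116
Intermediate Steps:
((34 - 207) + 127)**2 = (-173 + 127)**2 = (-46)**2 = 2116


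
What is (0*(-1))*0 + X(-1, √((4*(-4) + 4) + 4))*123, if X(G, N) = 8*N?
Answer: 1968*I*√2 ≈ 2783.2*I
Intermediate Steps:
(0*(-1))*0 + X(-1, √((4*(-4) + 4) + 4))*123 = (0*(-1))*0 + (8*√((4*(-4) + 4) + 4))*123 = 0*0 + (8*√((-16 + 4) + 4))*123 = 0 + (8*√(-12 + 4))*123 = 0 + (8*√(-8))*123 = 0 + (8*(2*I*√2))*123 = 0 + (16*I*√2)*123 = 0 + 1968*I*√2 = 1968*I*√2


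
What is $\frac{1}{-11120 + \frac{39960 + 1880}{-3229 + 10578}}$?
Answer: $- \frac{7349}{81679040} \approx -8.9974 \cdot 10^{-5}$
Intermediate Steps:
$\frac{1}{-11120 + \frac{39960 + 1880}{-3229 + 10578}} = \frac{1}{-11120 + \frac{41840}{7349}} = \frac{1}{- \frac{81679040}{7349}} = - \frac{7349}{81679040}$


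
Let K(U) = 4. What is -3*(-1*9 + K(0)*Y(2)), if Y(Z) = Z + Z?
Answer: -21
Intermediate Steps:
Y(Z) = 2*Z
-3*(-1*9 + K(0)*Y(2)) = -3*(-1*9 + 4*(2*2)) = -3*(-9 + 4*4) = -3*(-9 + 16) = -3*7 = -21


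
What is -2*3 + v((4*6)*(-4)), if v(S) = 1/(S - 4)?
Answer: -601/100 ≈ -6.0100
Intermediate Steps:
v(S) = 1/(-4 + S)
-2*3 + v((4*6)*(-4)) = -2*3 + 1/(-4 + (4*6)*(-4)) = -6 + 1/(-4 + 24*(-4)) = -6 + 1/(-4 - 96) = -6 + 1/(-100) = -6 - 1/100 = -601/100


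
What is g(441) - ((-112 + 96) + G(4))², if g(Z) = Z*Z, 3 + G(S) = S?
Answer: 194256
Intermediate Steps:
G(S) = -3 + S
g(Z) = Z²
g(441) - ((-112 + 96) + G(4))² = 441² - ((-112 + 96) + (-3 + 4))² = 194481 - (-16 + 1)² = 194481 - 1*(-15)² = 194481 - 1*225 = 194481 - 225 = 194256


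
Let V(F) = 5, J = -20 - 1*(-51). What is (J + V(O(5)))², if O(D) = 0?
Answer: 1296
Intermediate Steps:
J = 31 (J = -20 + 51 = 31)
(J + V(O(5)))² = (31 + 5)² = 36² = 1296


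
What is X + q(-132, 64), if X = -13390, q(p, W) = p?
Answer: -13522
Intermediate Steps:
X + q(-132, 64) = -13390 - 132 = -13522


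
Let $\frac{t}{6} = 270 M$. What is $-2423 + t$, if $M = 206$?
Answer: $331297$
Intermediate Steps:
$t = 333720$ ($t = 6 \cdot 270 \cdot 206 = 6 \cdot 55620 = 333720$)
$-2423 + t = -2423 + 333720 = 331297$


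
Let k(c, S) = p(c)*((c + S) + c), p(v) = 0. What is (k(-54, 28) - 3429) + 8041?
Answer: 4612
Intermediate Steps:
k(c, S) = 0 (k(c, S) = 0*((c + S) + c) = 0*((S + c) + c) = 0*(S + 2*c) = 0)
(k(-54, 28) - 3429) + 8041 = (0 - 3429) + 8041 = -3429 + 8041 = 4612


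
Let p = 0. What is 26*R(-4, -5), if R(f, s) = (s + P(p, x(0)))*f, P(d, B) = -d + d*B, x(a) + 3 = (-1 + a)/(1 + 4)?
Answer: 520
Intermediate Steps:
x(a) = -16/5 + a/5 (x(a) = -3 + (-1 + a)/(1 + 4) = -3 + (-1 + a)/5 = -3 + (-1 + a)*(⅕) = -3 + (-⅕ + a/5) = -16/5 + a/5)
P(d, B) = -d + B*d
R(f, s) = f*s (R(f, s) = (s + 0*(-1 + (-16/5 + (⅕)*0)))*f = (s + 0*(-1 + (-16/5 + 0)))*f = (s + 0*(-1 - 16/5))*f = (s + 0*(-21/5))*f = (s + 0)*f = s*f = f*s)
26*R(-4, -5) = 26*(-4*(-5)) = 26*20 = 520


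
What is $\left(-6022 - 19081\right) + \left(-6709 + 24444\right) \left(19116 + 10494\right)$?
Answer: $525108247$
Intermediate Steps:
$\left(-6022 - 19081\right) + \left(-6709 + 24444\right) \left(19116 + 10494\right) = -25103 + 17735 \cdot 29610 = -25103 + 525133350 = 525108247$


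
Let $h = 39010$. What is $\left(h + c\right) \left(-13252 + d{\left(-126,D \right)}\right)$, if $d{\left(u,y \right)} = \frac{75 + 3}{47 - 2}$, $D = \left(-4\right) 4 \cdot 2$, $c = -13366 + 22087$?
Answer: $- \frac{9486727174}{15} \approx -6.3245 \cdot 10^{8}$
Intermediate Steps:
$c = 8721$
$D = -32$ ($D = \left(-16\right) 2 = -32$)
$d{\left(u,y \right)} = \frac{26}{15}$ ($d{\left(u,y \right)} = \frac{78}{45} = 78 \cdot \frac{1}{45} = \frac{26}{15}$)
$\left(h + c\right) \left(-13252 + d{\left(-126,D \right)}\right) = \left(39010 + 8721\right) \left(-13252 + \frac{26}{15}\right) = 47731 \left(- \frac{198754}{15}\right) = - \frac{9486727174}{15}$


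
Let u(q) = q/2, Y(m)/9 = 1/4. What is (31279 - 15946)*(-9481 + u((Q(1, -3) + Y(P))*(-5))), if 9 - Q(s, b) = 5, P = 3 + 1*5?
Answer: -1164894009/8 ≈ -1.4561e+8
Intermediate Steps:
P = 8 (P = 3 + 5 = 8)
Q(s, b) = 4 (Q(s, b) = 9 - 1*5 = 9 - 5 = 4)
Y(m) = 9/4
u(q) = q/2 (u(q) = q*(1/2) = q/2)
(31279 - 15946)*(-9481 + u((Q(1, -3) + Y(P))*(-5))) = (31279 - 15946)*(-9481 + ((4 + 9/4)*(-5))/2) = 15333*(-9481 + ((25/4)*(-5))/2) = 15333*(-9481 + (1/2)*(-125/4)) = 15333*(-9481 - 125/8) = 15333*(-75973/8) = -1164894009/8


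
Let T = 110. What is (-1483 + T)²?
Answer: 1885129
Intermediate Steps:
(-1483 + T)² = (-1483 + 110)² = (-1373)² = 1885129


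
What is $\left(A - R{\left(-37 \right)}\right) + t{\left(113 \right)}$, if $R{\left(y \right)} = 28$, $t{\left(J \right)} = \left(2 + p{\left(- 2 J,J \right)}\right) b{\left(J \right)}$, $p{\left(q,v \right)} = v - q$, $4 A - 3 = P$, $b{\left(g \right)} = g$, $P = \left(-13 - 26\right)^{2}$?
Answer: $38886$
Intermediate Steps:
$P = 1521$ ($P = \left(-39\right)^{2} = 1521$)
$A = 381$ ($A = \frac{3}{4} + \frac{1}{4} \cdot 1521 = \frac{3}{4} + \frac{1521}{4} = 381$)
$t{\left(J \right)} = J \left(2 + 3 J\right)$ ($t{\left(J \right)} = \left(2 + \left(J - - 2 J\right)\right) J = \left(2 + \left(J + 2 J\right)\right) J = \left(2 + 3 J\right) J = J \left(2 + 3 J\right)$)
$\left(A - R{\left(-37 \right)}\right) + t{\left(113 \right)} = \left(381 - 28\right) + 113 \left(2 + 3 \cdot 113\right) = \left(381 - 28\right) + 113 \left(2 + 339\right) = 353 + 113 \cdot 341 = 353 + 38533 = 38886$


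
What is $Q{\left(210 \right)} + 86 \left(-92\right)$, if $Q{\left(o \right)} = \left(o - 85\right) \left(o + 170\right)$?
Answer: $39588$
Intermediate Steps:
$Q{\left(o \right)} = \left(-85 + o\right) \left(170 + o\right)$
$Q{\left(210 \right)} + 86 \left(-92\right) = \left(-14450 + 210^{2} + 85 \cdot 210\right) + 86 \left(-92\right) = \left(-14450 + 44100 + 17850\right) - 7912 = 47500 - 7912 = 39588$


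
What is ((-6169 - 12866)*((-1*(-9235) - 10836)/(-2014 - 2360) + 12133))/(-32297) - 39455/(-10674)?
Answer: 3699789919085/517107267 ≈ 7154.8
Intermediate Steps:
((-6169 - 12866)*((-1*(-9235) - 10836)/(-2014 - 2360) + 12133))/(-32297) - 39455/(-10674) = -19035*((9235 - 10836)/(-4374) + 12133)*(-1/32297) - 39455*(-1/10674) = -19035*(-1601*(-1/4374) + 12133)*(-1/32297) + 39455/10674 = -19035*(1601/4374 + 12133)*(-1/32297) + 39455/10674 = -19035*53071343/4374*(-1/32297) + 39455/10674 = -12471765605/54*(-1/32297) + 39455/10674 = 12471765605/1744038 + 39455/10674 = 3699789919085/517107267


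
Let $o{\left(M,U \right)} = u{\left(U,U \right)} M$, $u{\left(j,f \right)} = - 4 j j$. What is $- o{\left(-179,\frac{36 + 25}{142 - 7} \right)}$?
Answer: $- \frac{2664236}{18225} \approx -146.19$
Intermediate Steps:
$u{\left(j,f \right)} = - 4 j^{2}$
$o{\left(M,U \right)} = - 4 M U^{2}$ ($o{\left(M,U \right)} = - 4 U^{2} M = - 4 M U^{2}$)
$- o{\left(-179,\frac{36 + 25}{142 - 7} \right)} = - \left(-4\right) \left(-179\right) \left(\frac{36 + 25}{142 - 7}\right)^{2} = - \left(-4\right) \left(-179\right) \left(\frac{61}{135}\right)^{2} = - \frac{\left(-4\right) \left(-179\right) 3721}{18225} = \left(-1\right) \frac{2664236}{18225} = - \frac{2664236}{18225}$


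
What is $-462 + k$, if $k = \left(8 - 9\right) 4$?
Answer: $-466$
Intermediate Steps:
$k = -4$ ($k = \left(-1\right) 4 = -4$)
$-462 + k = -462 - 4 = -466$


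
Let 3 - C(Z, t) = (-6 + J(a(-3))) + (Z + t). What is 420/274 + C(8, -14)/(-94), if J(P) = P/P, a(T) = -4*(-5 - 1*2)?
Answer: 8911/6439 ≈ 1.3839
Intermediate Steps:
a(T) = 28 (a(T) = -4*(-5 - 2) = -4*(-7) = 28)
J(P) = 1
C(Z, t) = 8 - Z - t (C(Z, t) = 3 - ((-6 + 1) + (Z + t)) = 3 - (-5 + (Z + t)) = 3 - (-5 + Z + t) = 3 + (5 - Z - t) = 8 - Z - t)
420/274 + C(8, -14)/(-94) = 420/274 + (8 - 1*8 - 1*(-14))/(-94) = 420*(1/274) + (8 - 8 + 14)*(-1/94) = 210/137 + 14*(-1/94) = 210/137 - 7/47 = 8911/6439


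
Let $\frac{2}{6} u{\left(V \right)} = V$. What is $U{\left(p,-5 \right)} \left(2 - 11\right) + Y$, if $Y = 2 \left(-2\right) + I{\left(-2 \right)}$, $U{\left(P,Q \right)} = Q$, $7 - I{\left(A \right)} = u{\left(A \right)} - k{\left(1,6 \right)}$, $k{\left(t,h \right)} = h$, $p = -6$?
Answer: $60$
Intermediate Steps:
$u{\left(V \right)} = 3 V$
$I{\left(A \right)} = 13 - 3 A$ ($I{\left(A \right)} = 7 - \left(3 A - 6\right) = 7 - \left(-6 + 3 A\right) = 13 - 3 A$)
$Y = 15$ ($Y = 2 \left(-2\right) + \left(13 - -6\right) = -4 + \left(13 + 6\right) = -4 + 19 = 15$)
$U{\left(p,-5 \right)} \left(2 - 11\right) + Y = - 5 \left(2 - 11\right) + 15 = \left(-5\right) \left(-9\right) + 15 = 45 + 15 = 60$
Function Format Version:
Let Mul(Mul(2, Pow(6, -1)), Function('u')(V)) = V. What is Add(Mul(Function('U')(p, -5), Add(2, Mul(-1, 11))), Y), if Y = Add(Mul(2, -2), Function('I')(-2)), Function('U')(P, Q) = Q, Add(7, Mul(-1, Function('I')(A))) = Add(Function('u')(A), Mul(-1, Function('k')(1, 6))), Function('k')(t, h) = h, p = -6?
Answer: 60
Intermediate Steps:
Function('u')(V) = Mul(3, V)
Function('I')(A) = Add(13, Mul(-3, A)) (Function('I')(A) = Add(7, Mul(-1, Add(Mul(3, A), Mul(-1, 6)))) = Add(7, Mul(-1, Add(Mul(3, A), -6))) = Add(7, Mul(-1, Add(-6, Mul(3, A)))) = Add(7, Add(6, Mul(-3, A))) = Add(13, Mul(-3, A)))
Y = 15 (Y = Add(Mul(2, -2), Add(13, Mul(-3, -2))) = Add(-4, Add(13, 6)) = Add(-4, 19) = 15)
Add(Mul(Function('U')(p, -5), Add(2, Mul(-1, 11))), Y) = Add(Mul(-5, Add(2, Mul(-1, 11))), 15) = Add(Mul(-5, Add(2, -11)), 15) = Add(Mul(-5, -9), 15) = Add(45, 15) = 60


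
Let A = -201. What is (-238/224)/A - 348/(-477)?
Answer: 41751/56816 ≈ 0.73485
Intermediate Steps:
(-238/224)/A - 348/(-477) = -238/224/(-201) - 348/(-477) = -238*1/224*(-1/201) - 348*(-1/477) = -17/16*(-1/201) + 116/159 = 17/3216 + 116/159 = 41751/56816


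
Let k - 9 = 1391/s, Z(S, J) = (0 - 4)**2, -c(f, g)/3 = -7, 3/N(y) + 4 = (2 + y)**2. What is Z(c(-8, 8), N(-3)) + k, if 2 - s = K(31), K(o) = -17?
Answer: 1866/19 ≈ 98.211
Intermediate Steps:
N(y) = 3/(-4 + (2 + y)**2)
s = 19 (s = 2 - 1*(-17) = 2 + 17 = 19)
c(f, g) = 21 (c(f, g) = -3*(-7) = 21)
Z(S, J) = 16 (Z(S, J) = (-4)**2 = 16)
k = 1562/19 (k = 9 + 1391/19 = 1562/19 ≈ 82.211)
Z(c(-8, 8), N(-3)) + k = 16 + 1562/19 = 1866/19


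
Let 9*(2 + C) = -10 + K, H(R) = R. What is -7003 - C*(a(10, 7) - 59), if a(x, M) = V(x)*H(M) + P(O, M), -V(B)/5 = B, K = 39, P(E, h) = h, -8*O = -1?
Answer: -19535/3 ≈ -6511.7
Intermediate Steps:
O = 1/8 (O = -1/8*(-1) = 1/8 ≈ 0.12500)
V(B) = -5*B
a(x, M) = M - 5*M*x (a(x, M) = (-5*x)*M + M = -5*M*x + M = M - 5*M*x)
C = 11/9 (C = -2 + (-10 + 39)/9 = -2 + (1/9)*29 = -2 + 29/9 = 11/9 ≈ 1.2222)
-7003 - C*(a(10, 7) - 59) = -7003 - 11*(7*(1 - 5*10) - 59)/9 = -7003 - 11*(7*(1 - 50) - 59)/9 = -7003 - 11*(7*(-49) - 59)/9 = -7003 - 11*(-343 - 59)/9 = -7003 - 11*(-402)/9 = -7003 - 1*(-1474/3) = -7003 + 1474/3 = -19535/3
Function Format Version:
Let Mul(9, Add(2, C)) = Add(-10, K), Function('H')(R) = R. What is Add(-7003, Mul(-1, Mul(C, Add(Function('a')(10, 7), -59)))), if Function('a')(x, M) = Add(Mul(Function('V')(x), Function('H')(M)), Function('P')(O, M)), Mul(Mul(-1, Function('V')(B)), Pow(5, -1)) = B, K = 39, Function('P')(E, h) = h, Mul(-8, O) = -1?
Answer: Rational(-19535, 3) ≈ -6511.7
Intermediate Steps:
O = Rational(1, 8) (O = Mul(Rational(-1, 8), -1) = Rational(1, 8) ≈ 0.12500)
Function('V')(B) = Mul(-5, B)
Function('a')(x, M) = Add(M, Mul(-5, M, x)) (Function('a')(x, M) = Add(Mul(Mul(-5, x), M), M) = Add(Mul(-5, M, x), M) = Add(M, Mul(-5, M, x)))
C = Rational(11, 9) (C = Add(-2, Mul(Rational(1, 9), Add(-10, 39))) = Add(-2, Mul(Rational(1, 9), 29)) = Add(-2, Rational(29, 9)) = Rational(11, 9) ≈ 1.2222)
Add(-7003, Mul(-1, Mul(C, Add(Function('a')(10, 7), -59)))) = Add(-7003, Mul(-1, Mul(Rational(11, 9), Add(Mul(7, Add(1, Mul(-5, 10))), -59)))) = Add(-7003, Mul(-1, Mul(Rational(11, 9), Add(Mul(7, Add(1, -50)), -59)))) = Add(-7003, Mul(-1, Mul(Rational(11, 9), Add(Mul(7, -49), -59)))) = Add(-7003, Mul(-1, Mul(Rational(11, 9), Add(-343, -59)))) = Add(-7003, Mul(-1, Mul(Rational(11, 9), -402))) = Add(-7003, Mul(-1, Rational(-1474, 3))) = Add(-7003, Rational(1474, 3)) = Rational(-19535, 3)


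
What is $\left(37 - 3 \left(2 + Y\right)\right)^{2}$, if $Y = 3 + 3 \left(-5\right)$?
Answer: $4489$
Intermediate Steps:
$Y = -12$ ($Y = 3 - 15 = -12$)
$\left(37 - 3 \left(2 + Y\right)\right)^{2} = \left(37 - 3 \left(2 - 12\right)\right)^{2} = \left(37 - -30\right)^{2} = \left(37 + 30\right)^{2} = 67^{2} = 4489$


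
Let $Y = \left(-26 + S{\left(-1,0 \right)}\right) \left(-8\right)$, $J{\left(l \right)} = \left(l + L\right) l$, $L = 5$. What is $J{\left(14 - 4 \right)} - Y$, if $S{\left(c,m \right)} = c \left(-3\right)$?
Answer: $-34$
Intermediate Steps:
$S{\left(c,m \right)} = - 3 c$
$J{\left(l \right)} = l \left(5 + l\right)$ ($J{\left(l \right)} = \left(l + 5\right) l = \left(5 + l\right) l = l \left(5 + l\right)$)
$Y = 184$ ($Y = \left(-26 - -3\right) \left(-8\right) = \left(-26 + 3\right) \left(-8\right) = \left(-23\right) \left(-8\right) = 184$)
$J{\left(14 - 4 \right)} - Y = \left(14 - 4\right) \left(5 + \left(14 - 4\right)\right) - 184 = 10 \left(5 + 10\right) - 184 = 10 \cdot 15 - 184 = 150 - 184 = -34$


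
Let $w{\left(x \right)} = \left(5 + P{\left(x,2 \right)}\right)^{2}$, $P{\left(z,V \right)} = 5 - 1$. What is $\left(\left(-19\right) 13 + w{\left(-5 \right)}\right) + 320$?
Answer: $154$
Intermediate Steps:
$P{\left(z,V \right)} = 4$ ($P{\left(z,V \right)} = 5 - 1 = 4$)
$w{\left(x \right)} = 81$ ($w{\left(x \right)} = \left(5 + 4\right)^{2} = 9^{2} = 81$)
$\left(\left(-19\right) 13 + w{\left(-5 \right)}\right) + 320 = \left(\left(-19\right) 13 + 81\right) + 320 = \left(-247 + 81\right) + 320 = -166 + 320 = 154$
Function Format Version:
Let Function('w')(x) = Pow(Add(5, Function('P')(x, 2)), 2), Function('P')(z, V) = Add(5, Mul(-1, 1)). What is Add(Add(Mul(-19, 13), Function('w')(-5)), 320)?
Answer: 154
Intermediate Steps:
Function('P')(z, V) = 4 (Function('P')(z, V) = Add(5, -1) = 4)
Function('w')(x) = 81 (Function('w')(x) = Pow(Add(5, 4), 2) = Pow(9, 2) = 81)
Add(Add(Mul(-19, 13), Function('w')(-5)), 320) = Add(Add(Mul(-19, 13), 81), 320) = Add(Add(-247, 81), 320) = Add(-166, 320) = 154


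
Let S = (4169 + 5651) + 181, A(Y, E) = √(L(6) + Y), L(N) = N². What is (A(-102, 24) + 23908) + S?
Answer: 33909 + I*√66 ≈ 33909.0 + 8.124*I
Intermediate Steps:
A(Y, E) = √(36 + Y) (A(Y, E) = √(6² + Y) = √(36 + Y))
S = 10001 (S = 9820 + 181 = 10001)
(A(-102, 24) + 23908) + S = (√(36 - 102) + 23908) + 10001 = (√(-66) + 23908) + 10001 = (I*√66 + 23908) + 10001 = (23908 + I*√66) + 10001 = 33909 + I*√66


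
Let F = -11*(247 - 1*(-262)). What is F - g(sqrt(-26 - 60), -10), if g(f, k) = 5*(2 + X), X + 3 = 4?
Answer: -5614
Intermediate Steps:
X = 1 (X = -3 + 4 = 1)
F = -5599 (F = -11*(247 + 262) = -11*509 = -5599)
g(f, k) = 15 (g(f, k) = 5*(2 + 1) = 5*3 = 15)
F - g(sqrt(-26 - 60), -10) = -5599 - 1*15 = -5599 - 15 = -5614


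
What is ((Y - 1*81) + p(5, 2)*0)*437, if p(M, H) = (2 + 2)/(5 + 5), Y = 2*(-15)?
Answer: -48507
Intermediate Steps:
Y = -30
p(M, H) = ⅖ (p(M, H) = 4/10 = 4*(⅒) = ⅖)
((Y - 1*81) + p(5, 2)*0)*437 = ((-30 - 1*81) + (⅖)*0)*437 = ((-30 - 81) + 0)*437 = (-111 + 0)*437 = -111*437 = -48507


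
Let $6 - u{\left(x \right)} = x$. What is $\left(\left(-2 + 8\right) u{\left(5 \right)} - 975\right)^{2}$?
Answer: $938961$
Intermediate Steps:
$u{\left(x \right)} = 6 - x$
$\left(\left(-2 + 8\right) u{\left(5 \right)} - 975\right)^{2} = \left(\left(-2 + 8\right) \left(6 - 5\right) - 975\right)^{2} = \left(6 \left(6 - 5\right) - 975\right)^{2} = \left(6 \cdot 1 - 975\right)^{2} = \left(6 - 975\right)^{2} = \left(-969\right)^{2} = 938961$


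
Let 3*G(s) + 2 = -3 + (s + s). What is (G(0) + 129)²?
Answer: 145924/9 ≈ 16214.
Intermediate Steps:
G(s) = -5/3 + 2*s/3 (G(s) = -⅔ + (-3 + (s + s))/3 = -⅔ + (-3 + 2*s)/3 = -⅔ + (-1 + 2*s/3) = -5/3 + 2*s/3)
(G(0) + 129)² = ((-5/3 + (⅔)*0) + 129)² = ((-5/3 + 0) + 129)² = (-5/3 + 129)² = (382/3)² = 145924/9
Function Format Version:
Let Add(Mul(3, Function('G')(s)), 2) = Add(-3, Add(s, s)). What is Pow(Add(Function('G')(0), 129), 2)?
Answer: Rational(145924, 9) ≈ 16214.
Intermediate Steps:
Function('G')(s) = Add(Rational(-5, 3), Mul(Rational(2, 3), s)) (Function('G')(s) = Add(Rational(-2, 3), Mul(Rational(1, 3), Add(-3, Add(s, s)))) = Add(Rational(-2, 3), Mul(Rational(1, 3), Add(-3, Mul(2, s)))) = Add(Rational(-2, 3), Add(-1, Mul(Rational(2, 3), s))) = Add(Rational(-5, 3), Mul(Rational(2, 3), s)))
Pow(Add(Function('G')(0), 129), 2) = Pow(Add(Add(Rational(-5, 3), Mul(Rational(2, 3), 0)), 129), 2) = Pow(Add(Add(Rational(-5, 3), 0), 129), 2) = Pow(Add(Rational(-5, 3), 129), 2) = Pow(Rational(382, 3), 2) = Rational(145924, 9)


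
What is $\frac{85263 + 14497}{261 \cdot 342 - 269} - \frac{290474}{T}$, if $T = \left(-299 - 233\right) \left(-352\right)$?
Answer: $- \frac{3584348021}{8332592576} \approx -0.43016$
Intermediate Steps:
$T = 187264$ ($T = \left(-532\right) \left(-352\right) = 187264$)
$\frac{85263 + 14497}{261 \cdot 342 - 269} - \frac{290474}{T} = \frac{85263 + 14497}{261 \cdot 342 - 269} - \frac{290474}{187264} = \frac{99760}{89262 - 269} - \frac{145237}{93632} = \frac{99760}{88993} - \frac{145237}{93632} = - \frac{3584348021}{8332592576}$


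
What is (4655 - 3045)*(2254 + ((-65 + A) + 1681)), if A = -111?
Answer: 6051990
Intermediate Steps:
(4655 - 3045)*(2254 + ((-65 + A) + 1681)) = (4655 - 3045)*(2254 + ((-65 - 111) + 1681)) = 1610*(2254 + (-176 + 1681)) = 1610*(2254 + 1505) = 1610*3759 = 6051990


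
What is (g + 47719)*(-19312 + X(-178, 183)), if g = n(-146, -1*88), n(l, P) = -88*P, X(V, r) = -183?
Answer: -1081251185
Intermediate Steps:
g = 7744 (g = -(-88)*88 = -88*(-88) = 7744)
(g + 47719)*(-19312 + X(-178, 183)) = (7744 + 47719)*(-19312 - 183) = 55463*(-19495) = -1081251185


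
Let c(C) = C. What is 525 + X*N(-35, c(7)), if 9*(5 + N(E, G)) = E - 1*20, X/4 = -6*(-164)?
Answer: -129625/3 ≈ -43208.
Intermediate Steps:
X = 3936 (X = 4*(-6*(-164)) = 4*984 = 3936)
N(E, G) = -65/9 + E/9 (N(E, G) = -5 + (E - 1*20)/9 = -5 + (E - 20)/9 = -5 + (-20 + E)/9 = -5 + (-20/9 + E/9) = -65/9 + E/9)
525 + X*N(-35, c(7)) = 525 + 3936*(-65/9 + (⅑)*(-35)) = 525 + 3936*(-65/9 - 35/9) = 525 + 3936*(-100/9) = 525 - 131200/3 = -129625/3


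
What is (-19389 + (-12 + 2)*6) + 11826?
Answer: -7623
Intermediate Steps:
(-19389 + (-12 + 2)*6) + 11826 = (-19389 - 10*6) + 11826 = (-19389 - 60) + 11826 = -19449 + 11826 = -7623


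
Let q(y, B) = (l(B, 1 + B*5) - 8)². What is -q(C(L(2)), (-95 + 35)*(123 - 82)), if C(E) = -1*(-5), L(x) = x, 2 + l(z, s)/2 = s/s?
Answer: -100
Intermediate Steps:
l(z, s) = -2 (l(z, s) = -4 + 2*(s/s) = -4 + 2*1 = -4 + 2 = -2)
C(E) = 5
q(y, B) = 100 (q(y, B) = (-2 - 8)² = (-10)² = 100)
-q(C(L(2)), (-95 + 35)*(123 - 82)) = -1*100 = -100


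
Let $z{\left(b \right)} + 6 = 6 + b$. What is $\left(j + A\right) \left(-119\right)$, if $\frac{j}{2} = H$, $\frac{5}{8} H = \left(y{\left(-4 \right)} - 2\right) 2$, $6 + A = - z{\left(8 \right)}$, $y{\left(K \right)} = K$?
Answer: $\frac{31178}{5} \approx 6235.6$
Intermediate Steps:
$z{\left(b \right)} = b$ ($z{\left(b \right)} = -6 + \left(6 + b\right) = b$)
$A = -14$ ($A = -6 - 8 = -14$)
$H = - \frac{96}{5}$ ($H = \frac{8 \left(-4 - 2\right) 2}{5} = \frac{8 \left(\left(-6\right) 2\right)}{5} = \frac{8}{5} \left(-12\right) = - \frac{96}{5} \approx -19.2$)
$j = - \frac{192}{5}$ ($j = 2 \left(- \frac{96}{5}\right) = - \frac{192}{5} \approx -38.4$)
$\left(j + A\right) \left(-119\right) = \left(- \frac{192}{5} - 14\right) \left(-119\right) = \left(- \frac{262}{5}\right) \left(-119\right) = \frac{31178}{5}$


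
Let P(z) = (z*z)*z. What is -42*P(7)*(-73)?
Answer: 1051638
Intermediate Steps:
P(z) = z**3 (P(z) = z**2*z = z**3)
-42*P(7)*(-73) = -42*7**3*(-73) = -42*343*(-73) = -14406*(-73) = 1051638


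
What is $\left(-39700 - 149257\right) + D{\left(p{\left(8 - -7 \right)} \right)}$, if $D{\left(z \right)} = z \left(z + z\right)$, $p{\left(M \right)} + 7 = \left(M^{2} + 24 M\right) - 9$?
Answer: $458565$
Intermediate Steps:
$p{\left(M \right)} = -16 + M^{2} + 24 M$ ($p{\left(M \right)} = -7 - \left(9 - M^{2} - 24 M\right) = -7 + \left(-9 + M^{2} + 24 M\right) = -16 + M^{2} + 24 M$)
$D{\left(z \right)} = 2 z^{2}$ ($D{\left(z \right)} = z 2 z = 2 z^{2}$)
$\left(-39700 - 149257\right) + D{\left(p{\left(8 - -7 \right)} \right)} = \left(-39700 - 149257\right) + 2 \left(-16 + \left(8 - -7\right)^{2} + 24 \left(8 - -7\right)\right)^{2} = -188957 + 2 \left(-16 + \left(8 + 7\right)^{2} + 24 \left(8 + 7\right)\right)^{2} = -188957 + 2 \left(-16 + 15^{2} + 24 \cdot 15\right)^{2} = -188957 + 2 \left(-16 + 225 + 360\right)^{2} = -188957 + 2 \cdot 569^{2} = -188957 + 2 \cdot 323761 = -188957 + 647522 = 458565$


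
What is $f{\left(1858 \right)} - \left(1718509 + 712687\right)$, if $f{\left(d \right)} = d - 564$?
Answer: $-2429902$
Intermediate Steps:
$f{\left(d \right)} = -564 + d$
$f{\left(1858 \right)} - \left(1718509 + 712687\right) = \left(-564 + 1858\right) - \left(1718509 + 712687\right) = 1294 - 2431196 = -2429902$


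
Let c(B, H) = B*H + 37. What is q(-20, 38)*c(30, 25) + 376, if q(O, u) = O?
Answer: -15364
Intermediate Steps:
c(B, H) = 37 + B*H
q(-20, 38)*c(30, 25) + 376 = -20*(37 + 30*25) + 376 = -20*(37 + 750) + 376 = -20*787 + 376 = -15740 + 376 = -15364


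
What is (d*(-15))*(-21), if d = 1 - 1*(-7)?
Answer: 2520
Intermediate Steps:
d = 8 (d = 1 + 7 = 8)
(d*(-15))*(-21) = (8*(-15))*(-21) = -120*(-21) = 2520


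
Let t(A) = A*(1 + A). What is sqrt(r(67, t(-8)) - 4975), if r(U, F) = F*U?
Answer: I*sqrt(1223) ≈ 34.971*I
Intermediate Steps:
sqrt(r(67, t(-8)) - 4975) = sqrt(-8*(1 - 8)*67 - 4975) = sqrt(-8*(-7)*67 - 4975) = sqrt(56*67 - 4975) = sqrt(3752 - 4975) = sqrt(-1223) = I*sqrt(1223)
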